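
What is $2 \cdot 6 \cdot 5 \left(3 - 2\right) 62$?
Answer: $3720$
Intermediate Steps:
$2 \cdot 6 \cdot 5 \left(3 - 2\right) 62 = 12 \cdot 5 \left(3 - 2\right) 62 = 60 \cdot 1 \cdot 62 = 60 \cdot 62 = 3720$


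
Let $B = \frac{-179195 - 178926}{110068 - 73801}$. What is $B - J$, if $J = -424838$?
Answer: $\frac{15407241625}{36267} \approx 4.2483 \cdot 10^{5}$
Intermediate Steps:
$B = - \frac{358121}{36267} \approx -9.8746$
$B - J = - \frac{358121}{36267} - -424838 = - \frac{358121}{36267} + 424838 = \frac{15407241625}{36267}$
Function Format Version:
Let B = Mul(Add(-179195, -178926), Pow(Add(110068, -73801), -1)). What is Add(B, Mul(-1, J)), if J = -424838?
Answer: Rational(15407241625, 36267) ≈ 4.2483e+5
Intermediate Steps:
B = Rational(-358121, 36267) (B = Mul(-358121, Pow(36267, -1)) = Mul(-358121, Rational(1, 36267)) = Rational(-358121, 36267) ≈ -9.8746)
Add(B, Mul(-1, J)) = Add(Rational(-358121, 36267), Mul(-1, -424838)) = Add(Rational(-358121, 36267), 424838) = Rational(15407241625, 36267)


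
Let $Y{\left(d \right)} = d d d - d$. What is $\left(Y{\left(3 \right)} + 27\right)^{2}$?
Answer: $2601$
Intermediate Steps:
$Y{\left(d \right)} = d^{3} - d$ ($Y{\left(d \right)} = d^{2} d - d = d^{3} - d$)
$\left(Y{\left(3 \right)} + 27\right)^{2} = \left(\left(3^{3} - 3\right) + 27\right)^{2} = \left(\left(27 - 3\right) + 27\right)^{2} = \left(24 + 27\right)^{2} = 51^{2} = 2601$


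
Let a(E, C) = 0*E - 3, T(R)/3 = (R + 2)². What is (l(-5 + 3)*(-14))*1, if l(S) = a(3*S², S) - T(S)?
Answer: 42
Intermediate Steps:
T(R) = 3*(2 + R)² (T(R) = 3*(R + 2)² = 3*(2 + R)²)
a(E, C) = -3 (a(E, C) = 0 - 3 = -3)
l(S) = -3 - 3*(2 + S)²
(l(-5 + 3)*(-14))*1 = ((-3 - 3*(2 + (-5 + 3))²)*(-14))*1 = ((-3 - 3*(2 - 2)²)*(-14))*1 = ((-3 - 3*0²)*(-14))*1 = ((-3 - 3*0)*(-14))*1 = ((-3 + 0)*(-14))*1 = -3*(-14)*1 = 42*1 = 42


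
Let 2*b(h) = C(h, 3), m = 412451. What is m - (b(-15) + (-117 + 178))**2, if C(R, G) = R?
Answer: 1638355/4 ≈ 4.0959e+5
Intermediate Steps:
b(h) = h/2
m - (b(-15) + (-117 + 178))**2 = 412451 - ((1/2)*(-15) + (-117 + 178))**2 = 412451 - (-15/2 + 61)**2 = 412451 - (107/2)**2 = 412451 - 1*11449/4 = 412451 - 11449/4 = 1638355/4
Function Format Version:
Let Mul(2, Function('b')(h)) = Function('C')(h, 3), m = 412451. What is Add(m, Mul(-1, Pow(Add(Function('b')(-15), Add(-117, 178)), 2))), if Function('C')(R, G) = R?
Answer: Rational(1638355, 4) ≈ 4.0959e+5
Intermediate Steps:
Function('b')(h) = Mul(Rational(1, 2), h)
Add(m, Mul(-1, Pow(Add(Function('b')(-15), Add(-117, 178)), 2))) = Add(412451, Mul(-1, Pow(Add(Mul(Rational(1, 2), -15), Add(-117, 178)), 2))) = Add(412451, Mul(-1, Pow(Add(Rational(-15, 2), 61), 2))) = Add(412451, Mul(-1, Pow(Rational(107, 2), 2))) = Add(412451, Mul(-1, Rational(11449, 4))) = Add(412451, Rational(-11449, 4)) = Rational(1638355, 4)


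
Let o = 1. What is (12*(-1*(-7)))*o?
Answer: 84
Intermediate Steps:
(12*(-1*(-7)))*o = (12*(-1*(-7)))*1 = (12*7)*1 = 84*1 = 84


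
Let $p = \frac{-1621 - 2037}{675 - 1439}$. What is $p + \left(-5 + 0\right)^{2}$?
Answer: $\frac{11379}{382} \approx 29.788$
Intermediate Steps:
$p = \frac{1829}{382}$ ($p = - \frac{3658}{-764} = \left(-3658\right) \left(- \frac{1}{764}\right) = \frac{1829}{382} \approx 4.788$)
$p + \left(-5 + 0\right)^{2} = \frac{1829}{382} + \left(-5 + 0\right)^{2} = \frac{1829}{382} + \left(-5\right)^{2} = \frac{1829}{382} + 25 = \frac{11379}{382}$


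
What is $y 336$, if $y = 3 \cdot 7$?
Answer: $7056$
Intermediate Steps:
$y = 21$
$y 336 = 21 \cdot 336 = 7056$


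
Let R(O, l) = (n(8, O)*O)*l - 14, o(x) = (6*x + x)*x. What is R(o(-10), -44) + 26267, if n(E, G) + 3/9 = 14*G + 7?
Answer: -906057241/3 ≈ -3.0202e+8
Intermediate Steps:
n(E, G) = 20/3 + 14*G (n(E, G) = -1/3 + (14*G + 7) = -1/3 + (7 + 14*G) = 20/3 + 14*G)
o(x) = 7*x**2 (o(x) = (7*x)*x = 7*x**2)
R(O, l) = -14 + O*l*(20/3 + 14*O) (R(O, l) = ((20/3 + 14*O)*O)*l - 14 = (O*(20/3 + 14*O))*l - 14 = O*l*(20/3 + 14*O) - 14 = -14 + O*l*(20/3 + 14*O))
R(o(-10), -44) + 26267 = (-14 + (2/3)*(7*(-10)**2)*(-44)*(10 + 21*(7*(-10)**2))) + 26267 = (-14 + (2/3)*(7*100)*(-44)*(10 + 21*(7*100))) + 26267 = (-14 + (2/3)*700*(-44)*(10 + 21*700)) + 26267 = (-14 + (2/3)*700*(-44)*(10 + 14700)) + 26267 = (-14 + (2/3)*700*(-44)*14710) + 26267 = (-14 - 906136000/3) + 26267 = -906136042/3 + 26267 = -906057241/3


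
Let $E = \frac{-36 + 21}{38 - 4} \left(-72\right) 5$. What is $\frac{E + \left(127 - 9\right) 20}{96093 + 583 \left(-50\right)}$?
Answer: $\frac{42820}{1138031} \approx 0.037626$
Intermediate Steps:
$E = \frac{2700}{17}$ ($E = - \frac{15}{34} \left(-72\right) 5 = \left(-15\right) \frac{1}{34} \left(-72\right) 5 = \left(- \frac{15}{34}\right) \left(-72\right) 5 = \frac{540}{17} \cdot 5 = \frac{2700}{17} \approx 158.82$)
$\frac{E + \left(127 - 9\right) 20}{96093 + 583 \left(-50\right)} = \frac{\frac{2700}{17} + \left(127 - 9\right) 20}{96093 + 583 \left(-50\right)} = \frac{\frac{2700}{17} + 118 \cdot 20}{96093 - 29150} = \frac{\frac{2700}{17} + 2360}{66943} = \frac{42820}{17} \cdot \frac{1}{66943} = \frac{42820}{1138031}$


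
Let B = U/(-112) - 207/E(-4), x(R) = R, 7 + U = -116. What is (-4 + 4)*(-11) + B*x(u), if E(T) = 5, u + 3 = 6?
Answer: -67707/560 ≈ -120.91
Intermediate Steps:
U = -123 (U = -7 - 116 = -123)
u = 3 (u = -3 + 6 = 3)
B = -22569/560 (B = -123/(-112) - 207/5 = -123*(-1/112) - 207*1/5 = 123/112 - 207/5 = -22569/560 ≈ -40.302)
(-4 + 4)*(-11) + B*x(u) = (-4 + 4)*(-11) - 22569/560*3 = 0*(-11) - 67707/560 = 0 - 67707/560 = -67707/560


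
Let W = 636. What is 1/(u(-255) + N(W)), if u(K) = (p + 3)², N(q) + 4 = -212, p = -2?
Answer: -1/215 ≈ -0.0046512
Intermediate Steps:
N(q) = -216 (N(q) = -4 - 212 = -216)
u(K) = 1 (u(K) = (-2 + 3)² = 1² = 1)
1/(u(-255) + N(W)) = 1/(1 - 216) = 1/(-215) = -1/215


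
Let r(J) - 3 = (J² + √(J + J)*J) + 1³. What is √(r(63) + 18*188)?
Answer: √(7357 + 189*√14) ≈ 89.801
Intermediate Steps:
r(J) = 4 + J² + √2*J^(3/2) (r(J) = 3 + ((J² + √(J + J)*J) + 1³) = 3 + ((J² + √(2*J)*J) + 1) = 3 + ((J² + (√2*√J)*J) + 1) = 3 + ((J² + √2*J^(3/2)) + 1) = 3 + (1 + J² + √2*J^(3/2)) = 4 + J² + √2*J^(3/2))
√(r(63) + 18*188) = √((4 + 63² + √2*63^(3/2)) + 18*188) = √((4 + 3969 + √2*(189*√7)) + 3384) = √((4 + 3969 + 189*√14) + 3384) = √((3973 + 189*√14) + 3384) = √(7357 + 189*√14)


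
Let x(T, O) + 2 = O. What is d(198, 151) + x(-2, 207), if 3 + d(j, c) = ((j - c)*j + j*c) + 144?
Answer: 39550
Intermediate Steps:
x(T, O) = -2 + O
d(j, c) = 141 + c*j + j*(j - c) (d(j, c) = -3 + (((j - c)*j + j*c) + 144) = -3 + ((j*(j - c) + c*j) + 144) = -3 + ((c*j + j*(j - c)) + 144) = -3 + (144 + c*j + j*(j - c)) = 141 + c*j + j*(j - c))
d(198, 151) + x(-2, 207) = (141 + 198²) + (-2 + 207) = (141 + 39204) + 205 = 39345 + 205 = 39550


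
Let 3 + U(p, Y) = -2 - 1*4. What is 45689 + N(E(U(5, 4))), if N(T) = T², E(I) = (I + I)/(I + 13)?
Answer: 182837/4 ≈ 45709.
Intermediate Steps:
U(p, Y) = -9 (U(p, Y) = -3 + (-2 - 1*4) = -3 + (-2 - 4) = -3 - 6 = -9)
E(I) = 2*I/(13 + I) (E(I) = (2*I)/(13 + I) = 2*I/(13 + I))
45689 + N(E(U(5, 4))) = 45689 + (2*(-9)/(13 - 9))² = 45689 + (2*(-9)/4)² = 45689 + (2*(-9)*(¼))² = 45689 + (-9/2)² = 45689 + 81/4 = 182837/4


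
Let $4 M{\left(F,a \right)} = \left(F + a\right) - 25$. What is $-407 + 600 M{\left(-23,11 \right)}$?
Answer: $-5957$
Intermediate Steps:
$M{\left(F,a \right)} = - \frac{25}{4} + \frac{F}{4} + \frac{a}{4}$ ($M{\left(F,a \right)} = \frac{\left(F + a\right) - 25}{4} = \frac{-25 + F + a}{4} = - \frac{25}{4} + \frac{F}{4} + \frac{a}{4}$)
$-407 + 600 M{\left(-23,11 \right)} = -407 + 600 \left(- \frac{25}{4} + \frac{1}{4} \left(-23\right) + \frac{1}{4} \cdot 11\right) = -407 + 600 \left(- \frac{25}{4} - \frac{23}{4} + \frac{11}{4}\right) = -407 + 600 \left(- \frac{37}{4}\right) = -407 - 5550 = -5957$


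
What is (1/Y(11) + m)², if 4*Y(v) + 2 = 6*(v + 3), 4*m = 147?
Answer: 36421225/26896 ≈ 1354.2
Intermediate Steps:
m = 147/4 (m = (¼)*147 = 147/4 ≈ 36.750)
Y(v) = 4 + 3*v/2 (Y(v) = -½ + (6*(v + 3))/4 = -½ + (6*(3 + v))/4 = -½ + (18 + 6*v)/4 = -½ + (9/2 + 3*v/2) = 4 + 3*v/2)
(1/Y(11) + m)² = (1/(4 + (3/2)*11) + 147/4)² = (1/(4 + 33/2) + 147/4)² = (1/(41/2) + 147/4)² = (2/41 + 147/4)² = (6035/164)² = 36421225/26896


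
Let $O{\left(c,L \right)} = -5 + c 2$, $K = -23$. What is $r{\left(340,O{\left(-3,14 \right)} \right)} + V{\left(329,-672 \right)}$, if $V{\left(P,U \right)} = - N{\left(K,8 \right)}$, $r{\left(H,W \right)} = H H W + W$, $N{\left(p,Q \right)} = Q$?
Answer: $-1271619$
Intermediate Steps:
$O{\left(c,L \right)} = -5 + 2 c$
$r{\left(H,W \right)} = W + W H^{2}$ ($r{\left(H,W \right)} = H^{2} W + W = W H^{2} + W = W + W H^{2}$)
$V{\left(P,U \right)} = -8$ ($V{\left(P,U \right)} = \left(-1\right) 8 = -8$)
$r{\left(340,O{\left(-3,14 \right)} \right)} + V{\left(329,-672 \right)} = \left(-5 + 2 \left(-3\right)\right) \left(1 + 340^{2}\right) - 8 = \left(-5 - 6\right) \left(1 + 115600\right) - 8 = \left(-11\right) 115601 - 8 = -1271611 - 8 = -1271619$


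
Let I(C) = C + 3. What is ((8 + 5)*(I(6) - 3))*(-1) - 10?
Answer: -88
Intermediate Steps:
I(C) = 3 + C
((8 + 5)*(I(6) - 3))*(-1) - 10 = ((8 + 5)*((3 + 6) - 3))*(-1) - 10 = (13*(9 - 3))*(-1) - 10 = (13*6)*(-1) - 10 = 78*(-1) - 10 = -78 - 10 = -88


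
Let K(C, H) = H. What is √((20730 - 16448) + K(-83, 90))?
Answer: 2*√1093 ≈ 66.121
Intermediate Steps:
√((20730 - 16448) + K(-83, 90)) = √((20730 - 16448) + 90) = √(4282 + 90) = √4372 = 2*√1093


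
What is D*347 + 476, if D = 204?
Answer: 71264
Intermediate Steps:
D*347 + 476 = 204*347 + 476 = 70788 + 476 = 71264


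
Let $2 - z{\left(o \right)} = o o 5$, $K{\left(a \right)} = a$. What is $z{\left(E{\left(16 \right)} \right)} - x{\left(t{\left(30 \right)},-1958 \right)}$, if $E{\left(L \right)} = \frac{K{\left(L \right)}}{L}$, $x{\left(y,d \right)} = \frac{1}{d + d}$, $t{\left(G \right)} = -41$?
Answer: $- \frac{11747}{3916} \approx -2.9997$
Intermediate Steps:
$x{\left(y,d \right)} = \frac{1}{2 d}$
$E{\left(L \right)} = 1$ ($E{\left(L \right)} = \frac{L}{L} = 1$)
$z{\left(o \right)} = 2 - 5 o^{2}$ ($z{\left(o \right)} = 2 - o o 5 = 2 - o^{2} \cdot 5 = 2 - 5 o^{2}$)
$z{\left(E{\left(16 \right)} \right)} - x{\left(t{\left(30 \right)},-1958 \right)} = \left(2 - 5 \cdot 1^{2}\right) - \frac{1}{2 \left(-1958\right)} = \left(2 - 5\right) - \frac{1}{2} \left(- \frac{1}{1958}\right) = \left(2 - 5\right) - - \frac{1}{3916} = -3 + \frac{1}{3916} = - \frac{11747}{3916}$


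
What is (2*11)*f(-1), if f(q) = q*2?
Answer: -44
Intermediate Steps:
f(q) = 2*q
(2*11)*f(-1) = (2*11)*(2*(-1)) = 22*(-2) = -44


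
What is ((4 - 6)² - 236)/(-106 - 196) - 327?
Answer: -49261/151 ≈ -326.23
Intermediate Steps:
((4 - 6)² - 236)/(-106 - 196) - 327 = ((-2)² - 236)/(-302) - 327 = (4 - 236)*(-1/302) - 327 = -232*(-1/302) - 327 = 116/151 - 327 = -49261/151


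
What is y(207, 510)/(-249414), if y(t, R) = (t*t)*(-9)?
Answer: 128547/83138 ≈ 1.5462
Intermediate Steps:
y(t, R) = -9*t² (y(t, R) = t²*(-9) = -9*t²)
y(207, 510)/(-249414) = -9*207²/(-249414) = -9*42849*(-1/249414) = -385641*(-1/249414) = 128547/83138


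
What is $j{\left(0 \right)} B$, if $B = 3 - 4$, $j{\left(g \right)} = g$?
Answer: $0$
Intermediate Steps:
$B = -1$ ($B = 3 - 4 = -1$)
$j{\left(0 \right)} B = 0 \left(-1\right) = 0$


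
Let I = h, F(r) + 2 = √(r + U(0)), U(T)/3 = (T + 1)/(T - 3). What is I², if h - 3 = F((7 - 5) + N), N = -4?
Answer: (1 + I*√3)² ≈ -2.0 + 3.4641*I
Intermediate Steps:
U(T) = 3*(1 + T)/(-3 + T) (U(T) = 3*((T + 1)/(T - 3)) = 3*((1 + T)/(-3 + T)) = 3*(1 + T)/(-3 + T))
F(r) = -2 + √(-1 + r) (F(r) = -2 + √(r + 3*(1 + 0)/(-3 + 0)) = -2 + √(r + 3*1/(-3)) = -2 + √(r + 3*(-⅓)*1) = -2 + √(r - 1) = -2 + √(-1 + r))
h = 1 + I*√3 (h = 3 + (-2 + √(-1 + ((7 - 5) - 4))) = 3 + (-2 + √(-1 + (2 - 4))) = 3 + (-2 + √(-1 - 2)) = 3 + (-2 + √(-3)) = 3 + (-2 + I*√3) = 1 + I*√3 ≈ 1.0 + 1.732*I)
I = 1 + I*√3 ≈ 1.0 + 1.732*I
I² = (1 + I*√3)²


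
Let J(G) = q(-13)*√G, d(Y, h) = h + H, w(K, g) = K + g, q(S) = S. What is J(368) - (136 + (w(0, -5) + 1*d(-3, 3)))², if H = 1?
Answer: -18225 - 52*√23 ≈ -18474.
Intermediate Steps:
d(Y, h) = 1 + h (d(Y, h) = h + 1 = 1 + h)
J(G) = -13*√G
J(368) - (136 + (w(0, -5) + 1*d(-3, 3)))² = -52*√23 - (136 + ((0 - 5) + 1*(1 + 3)))² = -52*√23 - (136 + (-5 + 1*4))² = -52*√23 - (136 + (-5 + 4))² = -52*√23 - (136 - 1)² = -52*√23 - 1*135² = -52*√23 - 1*18225 = -52*√23 - 18225 = -18225 - 52*√23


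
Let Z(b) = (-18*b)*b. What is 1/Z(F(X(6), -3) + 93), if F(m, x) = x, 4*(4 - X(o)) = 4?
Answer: -1/145800 ≈ -6.8587e-6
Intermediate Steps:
X(o) = 3 (X(o) = 4 - ¼*4 = 4 - 1 = 3)
Z(b) = -18*b²
1/Z(F(X(6), -3) + 93) = 1/(-18*(-3 + 93)²) = 1/(-18*90²) = 1/(-18*8100) = 1/(-145800) = -1/145800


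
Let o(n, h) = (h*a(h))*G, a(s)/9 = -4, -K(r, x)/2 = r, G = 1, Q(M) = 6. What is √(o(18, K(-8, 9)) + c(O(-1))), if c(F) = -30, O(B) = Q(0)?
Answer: I*√606 ≈ 24.617*I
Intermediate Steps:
O(B) = 6
K(r, x) = -2*r
a(s) = -36 (a(s) = 9*(-4) = -36)
o(n, h) = -36*h (o(n, h) = (h*(-36))*1 = -36*h*1 = -36*h)
√(o(18, K(-8, 9)) + c(O(-1))) = √(-(-72)*(-8) - 30) = √(-36*16 - 30) = √(-576 - 30) = √(-606) = I*√606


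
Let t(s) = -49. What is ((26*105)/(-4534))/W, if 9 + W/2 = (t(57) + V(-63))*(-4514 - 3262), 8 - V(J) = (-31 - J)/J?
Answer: -3185/3330980178 ≈ -9.5618e-7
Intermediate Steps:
V(J) = 8 - (-31 - J)/J
W = 4408002/7 (W = -18 + 2*((-49 + (9 + 31/(-63)))*(-4514 - 3262)) = -18 + 2*((-49 + (9 + 31*(-1/63)))*(-7776)) = -18 + 2*((-49 + (9 - 31/63))*(-7776)) = -18 + 2*((-49 + 536/63)*(-7776)) = -18 + 2*(-2551/63*(-7776)) = -18 + 2*(2204064/7) = -18 + 4408128/7 = 4408002/7 ≈ 6.2972e+5)
((26*105)/(-4534))/W = ((26*105)/(-4534))/(4408002/7) = (2730*(-1/4534))*(7/4408002) = -1365/2267*7/4408002 = -3185/3330980178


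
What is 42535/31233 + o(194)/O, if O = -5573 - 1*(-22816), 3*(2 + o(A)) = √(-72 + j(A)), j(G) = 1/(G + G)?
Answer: 733368539/538550619 + I*√2709695/10035426 ≈ 1.3617 + 0.00016403*I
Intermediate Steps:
j(G) = 1/(2*G)
o(A) = -2 + √(-72 + 1/(2*A))/3
O = 17243 (O = -5573 + 22816 = 17243)
42535/31233 + o(194)/O = 42535/31233 + (-2 + √(-288 + 2/194)/6)/17243 = 42535*(1/31233) + (-2 + √(-288 + 2*(1/194))/6)*(1/17243) = 42535/31233 + (-2 + √(-288 + 1/97)/6)*(1/17243) = 42535/31233 + (-2 + √(-27935/97)/6)*(1/17243) = 42535/31233 + (-2 + (I*√2709695/97)/6)*(1/17243) = 42535/31233 + (-2 + I*√2709695/582)*(1/17243) = 42535/31233 + (-2/17243 + I*√2709695/10035426) = 733368539/538550619 + I*√2709695/10035426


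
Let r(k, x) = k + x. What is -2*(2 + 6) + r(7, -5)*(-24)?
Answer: -64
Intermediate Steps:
-2*(2 + 6) + r(7, -5)*(-24) = -2*(2 + 6) + (7 - 5)*(-24) = -2*8 + 2*(-24) = -16 - 48 = -64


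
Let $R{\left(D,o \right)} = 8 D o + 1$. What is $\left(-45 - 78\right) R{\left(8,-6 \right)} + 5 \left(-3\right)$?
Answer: $47094$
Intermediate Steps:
$R{\left(D,o \right)} = 1 + 8 D o$ ($R{\left(D,o \right)} = 8 D o + 1 = 1 + 8 D o$)
$\left(-45 - 78\right) R{\left(8,-6 \right)} + 5 \left(-3\right) = \left(-45 - 78\right) \left(1 + 8 \cdot 8 \left(-6\right)\right) + 5 \left(-3\right) = - 123 \left(1 - 384\right) - 15 = \left(-123\right) \left(-383\right) - 15 = 47109 - 15 = 47094$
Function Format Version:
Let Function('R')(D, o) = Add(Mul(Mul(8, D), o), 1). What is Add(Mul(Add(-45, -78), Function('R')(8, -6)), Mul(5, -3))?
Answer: 47094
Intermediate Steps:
Function('R')(D, o) = Add(1, Mul(8, D, o)) (Function('R')(D, o) = Add(Mul(8, D, o), 1) = Add(1, Mul(8, D, o)))
Add(Mul(Add(-45, -78), Function('R')(8, -6)), Mul(5, -3)) = Add(Mul(Add(-45, -78), Add(1, Mul(8, 8, -6))), Mul(5, -3)) = Add(Mul(-123, Add(1, -384)), -15) = Add(Mul(-123, -383), -15) = Add(47109, -15) = 47094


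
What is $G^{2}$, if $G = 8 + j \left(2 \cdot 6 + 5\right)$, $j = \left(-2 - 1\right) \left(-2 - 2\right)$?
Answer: $44944$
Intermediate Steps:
$j = 12$ ($j = \left(-3\right) \left(-4\right) = 12$)
$G = 212$ ($G = 8 + 12 \left(2 \cdot 6 + 5\right) = 8 + 12 \left(12 + 5\right) = 8 + 12 \cdot 17 = 8 + 204 = 212$)
$G^{2} = 212^{2} = 44944$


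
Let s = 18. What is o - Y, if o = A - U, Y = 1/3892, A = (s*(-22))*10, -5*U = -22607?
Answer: -165048049/19460 ≈ -8481.4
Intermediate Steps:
U = 22607/5 (U = -1/5*(-22607) = 22607/5 ≈ 4521.4)
A = -3960 (A = (18*(-22))*10 = -396*10 = -3960)
Y = 1/3892 ≈ 0.00025694
o = -42407/5 (o = -3960 - 1*22607/5 = -3960 - 22607/5 = -42407/5 ≈ -8481.4)
o - Y = -42407/5 - 1*1/3892 = -42407/5 - 1/3892 = -165048049/19460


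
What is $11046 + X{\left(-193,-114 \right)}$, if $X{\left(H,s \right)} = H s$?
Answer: $33048$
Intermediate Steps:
$11046 + X{\left(-193,-114 \right)} = 11046 - -22002 = 11046 + 22002 = 33048$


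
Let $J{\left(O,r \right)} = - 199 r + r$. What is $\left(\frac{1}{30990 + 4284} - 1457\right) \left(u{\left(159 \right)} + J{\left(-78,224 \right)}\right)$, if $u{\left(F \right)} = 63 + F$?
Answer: $\frac{378004466035}{5879} \approx 6.4297 \cdot 10^{7}$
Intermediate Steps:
$J{\left(O,r \right)} = - 198 r$
$\left(\frac{1}{30990 + 4284} - 1457\right) \left(u{\left(159 \right)} + J{\left(-78,224 \right)}\right) = \left(\frac{1}{30990 + 4284} - 1457\right) \left(\left(63 + 159\right) - 44352\right) = \left(\frac{1}{35274} - 1457\right) \left(222 - 44352\right) = \left(\frac{1}{35274} - 1457\right) \left(-44130\right) = \left(- \frac{51394217}{35274}\right) \left(-44130\right) = \frac{378004466035}{5879}$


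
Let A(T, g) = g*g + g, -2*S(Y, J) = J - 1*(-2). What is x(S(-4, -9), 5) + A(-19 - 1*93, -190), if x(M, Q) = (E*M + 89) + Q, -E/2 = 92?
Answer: 35360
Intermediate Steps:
E = -184 (E = -2*92 = -184)
S(Y, J) = -1 - J/2 (S(Y, J) = -(J - 1*(-2))/2 = -(J + 2)/2 = -(2 + J)/2 = -1 - J/2)
x(M, Q) = 89 + Q - 184*M (x(M, Q) = (-184*M + 89) + Q = (89 - 184*M) + Q = 89 + Q - 184*M)
A(T, g) = g + g**2 (A(T, g) = g**2 + g = g + g**2)
x(S(-4, -9), 5) + A(-19 - 1*93, -190) = (89 + 5 - 184*(-1 - 1/2*(-9))) - 190*(1 - 190) = (89 + 5 - 184*(-1 + 9/2)) - 190*(-189) = (89 + 5 - 184*7/2) + 35910 = (89 + 5 - 644) + 35910 = -550 + 35910 = 35360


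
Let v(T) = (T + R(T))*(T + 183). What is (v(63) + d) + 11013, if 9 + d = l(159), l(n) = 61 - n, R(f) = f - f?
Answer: 26404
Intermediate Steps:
R(f) = 0
v(T) = T*(183 + T) (v(T) = (T + 0)*(T + 183) = T*(183 + T))
d = -107 (d = -9 + (61 - 1*159) = -9 + (61 - 159) = -9 - 98 = -107)
(v(63) + d) + 11013 = (63*(183 + 63) - 107) + 11013 = (63*246 - 107) + 11013 = (15498 - 107) + 11013 = 15391 + 11013 = 26404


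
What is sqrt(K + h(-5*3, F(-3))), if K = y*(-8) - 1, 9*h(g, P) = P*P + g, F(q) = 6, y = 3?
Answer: 2*I*sqrt(51)/3 ≈ 4.761*I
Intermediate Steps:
h(g, P) = g/9 + P**2/9 (h(g, P) = (P*P + g)/9 = (P**2 + g)/9 = (g + P**2)/9 = g/9 + P**2/9)
K = -25 (K = 3*(-8) - 1 = -24 - 1 = -25)
sqrt(K + h(-5*3, F(-3))) = sqrt(-25 + ((-5*3)/9 + (1/9)*6**2)) = sqrt(-25 + ((1/9)*(-15) + (1/9)*36)) = sqrt(-25 + (-5/3 + 4)) = sqrt(-25 + 7/3) = sqrt(-68/3) = 2*I*sqrt(51)/3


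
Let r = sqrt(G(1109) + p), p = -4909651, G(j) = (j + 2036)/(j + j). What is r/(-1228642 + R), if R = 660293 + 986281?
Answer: I*sqrt(24153138950514)/926973176 ≈ 0.0053018*I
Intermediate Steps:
G(j) = (2036 + j)/(2*j) (G(j) = (2036 + j)/((2*j)) = (2036 + j)*(1/(2*j)) = (2036 + j)/(2*j))
r = I*sqrt(24153138950514)/2218 (r = sqrt((1/2)*(2036 + 1109)/1109 - 4909651) = sqrt((1/2)*(1/1109)*3145 - 4909651) = sqrt(3145/2218 - 4909651) = sqrt(-10889602773/2218) = I*sqrt(24153138950514)/2218 ≈ 2215.8*I)
R = 1646574
r/(-1228642 + R) = (I*sqrt(24153138950514)/2218)/(-1228642 + 1646574) = (I*sqrt(24153138950514)/2218)/417932 = (I*sqrt(24153138950514)/2218)*(1/417932) = I*sqrt(24153138950514)/926973176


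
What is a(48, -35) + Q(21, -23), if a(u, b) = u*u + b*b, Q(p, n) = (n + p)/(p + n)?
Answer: 3530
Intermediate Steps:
Q(p, n) = 1 (Q(p, n) = (n + p)/(n + p) = 1)
a(u, b) = b² + u² (a(u, b) = u² + b² = b² + u²)
a(48, -35) + Q(21, -23) = ((-35)² + 48²) + 1 = (1225 + 2304) + 1 = 3529 + 1 = 3530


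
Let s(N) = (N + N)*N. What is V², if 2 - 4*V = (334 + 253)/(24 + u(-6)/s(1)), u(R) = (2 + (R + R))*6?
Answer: 358801/576 ≈ 622.92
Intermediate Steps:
u(R) = 12 + 12*R (u(R) = (2 + 2*R)*6 = 12 + 12*R)
s(N) = 2*N² (s(N) = (2*N)*N = 2*N²)
V = 599/24 (V = ½ - (334 + 253)/(4*(24 + (12 + 12*(-6))/((2*1²)))) = ½ - 587/(4*(24 + (12 - 72)/((2*1)))) = ½ - 587/(4*(24 - 60/2)) = ½ - 587/(4*(24 - 60*½)) = ½ - 587/(4*(24 - 30)) = ½ - 587/(4*(-6)) = ½ - 587*(-1)/(4*6) = ½ - ¼*(-587/6) = ½ + 587/24 = 599/24 ≈ 24.958)
V² = (599/24)² = 358801/576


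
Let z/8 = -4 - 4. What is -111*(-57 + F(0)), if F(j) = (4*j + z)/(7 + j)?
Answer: 51393/7 ≈ 7341.9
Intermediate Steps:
z = -64 (z = 8*(-4 - 4) = 8*(-8) = -64)
F(j) = (-64 + 4*j)/(7 + j) (F(j) = (4*j - 64)/(7 + j) = (-64 + 4*j)/(7 + j))
-111*(-57 + F(0)) = -111*(-57 + 4*(-16 + 0)/(7 + 0)) = -111*(-57 + 4*(-16)/7) = -111*(-57 + 4*(⅐)*(-16)) = -111*(-57 - 64/7) = -111*(-463/7) = 51393/7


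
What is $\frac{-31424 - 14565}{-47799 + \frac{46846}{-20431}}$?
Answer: $\frac{939601259}{976628215} \approx 0.96209$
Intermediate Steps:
$\frac{-31424 - 14565}{-47799 + \frac{46846}{-20431}} = - \frac{45989}{-47799 + 46846 \left(- \frac{1}{20431}\right)} = - \frac{45989}{-47799 - \frac{46846}{20431}} = - \frac{45989}{- \frac{976628215}{20431}} = \left(-45989\right) \left(- \frac{20431}{976628215}\right) = \frac{939601259}{976628215}$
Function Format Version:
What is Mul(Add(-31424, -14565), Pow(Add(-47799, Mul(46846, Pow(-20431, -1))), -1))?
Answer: Rational(939601259, 976628215) ≈ 0.96209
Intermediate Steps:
Mul(Add(-31424, -14565), Pow(Add(-47799, Mul(46846, Pow(-20431, -1))), -1)) = Mul(-45989, Pow(Add(-47799, Mul(46846, Rational(-1, 20431))), -1)) = Mul(-45989, Pow(Add(-47799, Rational(-46846, 20431)), -1)) = Mul(-45989, Pow(Rational(-976628215, 20431), -1)) = Mul(-45989, Rational(-20431, 976628215)) = Rational(939601259, 976628215)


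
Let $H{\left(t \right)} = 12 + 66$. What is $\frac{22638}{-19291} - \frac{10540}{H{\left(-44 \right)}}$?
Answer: $- \frac{102546452}{752349} \approx -136.3$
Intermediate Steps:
$H{\left(t \right)} = 78$
$\frac{22638}{-19291} - \frac{10540}{H{\left(-44 \right)}} = \frac{22638}{-19291} - \frac{10540}{78} = 22638 \left(- \frac{1}{19291}\right) - \frac{5270}{39} = - \frac{22638}{19291} - \frac{5270}{39} = - \frac{102546452}{752349}$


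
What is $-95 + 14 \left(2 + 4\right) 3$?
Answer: $157$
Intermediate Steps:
$-95 + 14 \left(2 + 4\right) 3 = -95 + 14 \cdot 6 \cdot 3 = -95 + 14 \cdot 18 = -95 + 252 = 157$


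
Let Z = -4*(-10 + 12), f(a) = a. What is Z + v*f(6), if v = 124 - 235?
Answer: -674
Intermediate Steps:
v = -111
Z = -8 (Z = -4*2 = -8)
Z + v*f(6) = -8 - 111*6 = -8 - 666 = -674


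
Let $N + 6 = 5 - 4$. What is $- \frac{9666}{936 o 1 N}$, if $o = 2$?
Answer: $\frac{537}{520} \approx 1.0327$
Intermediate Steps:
$N = -5$ ($N = -6 + \left(5 - 4\right) = -6 + 1 = -5$)
$- \frac{9666}{936 o 1 N} = - \frac{9666}{936 \cdot 2 \cdot 1 \left(-5\right)} = - \frac{9666}{936 \cdot 2 \left(-5\right)} = - \frac{9666}{936 \left(-10\right)} = - \frac{9666}{-9360} = \left(-9666\right) \left(- \frac{1}{9360}\right) = \frac{537}{520}$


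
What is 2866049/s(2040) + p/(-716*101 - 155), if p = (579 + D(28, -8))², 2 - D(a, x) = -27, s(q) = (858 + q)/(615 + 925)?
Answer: 7615840519414/5000499 ≈ 1.5230e+6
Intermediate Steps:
s(q) = 39/70 + q/1540 (s(q) = (858 + q)/1540 = (858 + q)*(1/1540) = 39/70 + q/1540)
D(a, x) = 29 (D(a, x) = 2 - 1*(-27) = 2 + 27 = 29)
p = 369664 (p = (579 + 29)² = 608² = 369664)
2866049/s(2040) + p/(-716*101 - 155) = 2866049/(39/70 + (1/1540)*2040) + 369664/(-716*101 - 155) = 2866049/(39/70 + 102/77) + 369664/(-72316 - 155) = 2866049/(207/110) + 369664/(-72471) = 2866049*(110/207) + 369664*(-1/72471) = 315265390/207 - 369664/72471 = 7615840519414/5000499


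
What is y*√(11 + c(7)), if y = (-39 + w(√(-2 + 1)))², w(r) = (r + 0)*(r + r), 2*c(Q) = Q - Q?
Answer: 1681*√11 ≈ 5575.3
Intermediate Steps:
c(Q) = 0 (c(Q) = (Q - Q)/2 = (½)*0 = 0)
w(r) = 2*r² (w(r) = r*(2*r) = 2*r²)
y = 1681 (y = (-39 + 2*(√(-2 + 1))²)² = (-39 + 2*(√(-1))²)² = (-39 + 2*I²)² = (-39 + 2*(-1))² = (-39 - 2)² = (-41)² = 1681)
y*√(11 + c(7)) = 1681*√(11 + 0) = 1681*√11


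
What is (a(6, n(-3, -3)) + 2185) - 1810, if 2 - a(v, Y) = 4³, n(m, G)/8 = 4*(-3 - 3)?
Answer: 313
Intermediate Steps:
n(m, G) = -192 (n(m, G) = 8*(4*(-3 - 3)) = 8*(4*(-6)) = 8*(-24) = -192)
a(v, Y) = -62 (a(v, Y) = 2 - 1*4³ = 2 - 1*64 = 2 - 64 = -62)
(a(6, n(-3, -3)) + 2185) - 1810 = (-62 + 2185) - 1810 = 2123 - 1810 = 313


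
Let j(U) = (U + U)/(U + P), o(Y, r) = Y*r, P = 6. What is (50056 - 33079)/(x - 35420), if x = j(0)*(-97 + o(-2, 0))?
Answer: -16977/35420 ≈ -0.47931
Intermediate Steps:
j(U) = 2*U/(6 + U) (j(U) = (U + U)/(U + 6) = (2*U)/(6 + U) = 2*U/(6 + U))
x = 0 (x = (2*0/(6 + 0))*(-97 - 2*0) = (2*0/6)*(-97 + 0) = (2*0*(⅙))*(-97) = 0*(-97) = 0)
(50056 - 33079)/(x - 35420) = (50056 - 33079)/(0 - 35420) = 16977/(-35420) = 16977*(-1/35420) = -16977/35420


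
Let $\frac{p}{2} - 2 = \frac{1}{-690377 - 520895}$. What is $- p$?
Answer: $- \frac{2422543}{605636} \approx -4.0$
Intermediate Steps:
$p = \frac{2422543}{605636}$ ($p = 4 + \frac{2}{-690377 - 520895} = 4 + \frac{2}{-1211272} = 4 + 2 \left(- \frac{1}{1211272}\right) = 4 - \frac{1}{605636} = \frac{2422543}{605636} \approx 4.0$)
$- p = \left(-1\right) \frac{2422543}{605636} = - \frac{2422543}{605636}$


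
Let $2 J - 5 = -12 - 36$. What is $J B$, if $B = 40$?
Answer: $-860$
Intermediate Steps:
$J = - \frac{43}{2}$ ($J = \frac{5}{2} + \frac{-12 - 36}{2} = \frac{5}{2} + \frac{1}{2} \left(-48\right) = \frac{5}{2} - 24 = - \frac{43}{2} \approx -21.5$)
$J B = \left(- \frac{43}{2}\right) 40 = -860$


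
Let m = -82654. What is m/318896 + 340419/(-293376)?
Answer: -2766811611/1949092352 ≈ -1.4195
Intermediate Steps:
m/318896 + 340419/(-293376) = -82654/318896 + 340419/(-293376) = -82654*1/318896 + 340419*(-1/293376) = -41327/159448 - 113473/97792 = -2766811611/1949092352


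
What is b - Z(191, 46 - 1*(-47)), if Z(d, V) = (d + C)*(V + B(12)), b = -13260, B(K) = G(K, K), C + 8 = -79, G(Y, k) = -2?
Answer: -22724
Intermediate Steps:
C = -87 (C = -8 - 79 = -87)
B(K) = -2
Z(d, V) = (-87 + d)*(-2 + V) (Z(d, V) = (d - 87)*(V - 2) = (-87 + d)*(-2 + V))
b - Z(191, 46 - 1*(-47)) = -13260 - (174 - 87*(46 - 1*(-47)) - 2*191 + (46 - 1*(-47))*191) = -13260 - (174 - 87*(46 + 47) - 382 + (46 + 47)*191) = -13260 - (174 - 87*93 - 382 + 93*191) = -13260 - (174 - 8091 - 382 + 17763) = -13260 - 1*9464 = -13260 - 9464 = -22724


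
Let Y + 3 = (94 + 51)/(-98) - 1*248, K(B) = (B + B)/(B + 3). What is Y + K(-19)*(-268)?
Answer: -43560/49 ≈ -888.98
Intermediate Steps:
K(B) = 2*B/(3 + B) (K(B) = (2*B)/(3 + B) = 2*B/(3 + B))
Y = -24743/98 (Y = -3 + ((94 + 51)/(-98) - 1*248) = -3 + (145*(-1/98) - 248) = -3 + (-145/98 - 248) = -3 - 24449/98 = -24743/98 ≈ -252.48)
Y + K(-19)*(-268) = -24743/98 + (2*(-19)/(3 - 19))*(-268) = -24743/98 + (2*(-19)/(-16))*(-268) = -24743/98 + (2*(-19)*(-1/16))*(-268) = -24743/98 + (19/8)*(-268) = -24743/98 - 1273/2 = -43560/49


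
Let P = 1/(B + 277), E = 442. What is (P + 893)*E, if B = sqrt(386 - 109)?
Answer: 54469649/138 - 221*sqrt(277)/38226 ≈ 3.9471e+5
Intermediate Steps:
B = sqrt(277) ≈ 16.643
P = 1/(277 + sqrt(277)) (P = 1/(sqrt(277) + 277) = 1/(277 + sqrt(277)) ≈ 0.0034055)
(P + 893)*E = ((1/276 - sqrt(277)/76452) + 893)*442 = (246469/276 - sqrt(277)/76452)*442 = 54469649/138 - 221*sqrt(277)/38226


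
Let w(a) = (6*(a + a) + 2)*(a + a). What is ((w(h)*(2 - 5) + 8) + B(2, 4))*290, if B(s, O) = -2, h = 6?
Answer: -770820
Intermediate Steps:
w(a) = 2*a*(2 + 12*a) (w(a) = (6*(2*a) + 2)*(2*a) = (12*a + 2)*(2*a) = (2 + 12*a)*(2*a) = 2*a*(2 + 12*a))
((w(h)*(2 - 5) + 8) + B(2, 4))*290 = (((4*6*(1 + 6*6))*(2 - 5) + 8) - 2)*290 = (((4*6*(1 + 36))*(-3) + 8) - 2)*290 = (((4*6*37)*(-3) + 8) - 2)*290 = ((888*(-3) + 8) - 2)*290 = ((-2664 + 8) - 2)*290 = (-2656 - 2)*290 = -2658*290 = -770820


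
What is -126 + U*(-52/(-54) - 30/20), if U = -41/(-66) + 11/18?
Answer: -338567/2673 ≈ -126.66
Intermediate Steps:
U = 122/99 (U = -41*(-1/66) + 11*(1/18) = 41/66 + 11/18 = 122/99 ≈ 1.2323)
-126 + U*(-52/(-54) - 30/20) = -126 + 122*(-52/(-54) - 30/20)/99 = -126 + 122*(-52*(-1/54) - 30*1/20)/99 = -126 + 122*(26/27 - 3/2)/99 = -126 + (122/99)*(-29/54) = -126 - 1769/2673 = -338567/2673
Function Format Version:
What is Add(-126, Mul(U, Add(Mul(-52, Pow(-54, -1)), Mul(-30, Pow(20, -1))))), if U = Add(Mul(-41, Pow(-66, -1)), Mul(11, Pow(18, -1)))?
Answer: Rational(-338567, 2673) ≈ -126.66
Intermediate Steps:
U = Rational(122, 99) (U = Add(Mul(-41, Rational(-1, 66)), Mul(11, Rational(1, 18))) = Add(Rational(41, 66), Rational(11, 18)) = Rational(122, 99) ≈ 1.2323)
Add(-126, Mul(U, Add(Mul(-52, Pow(-54, -1)), Mul(-30, Pow(20, -1))))) = Add(-126, Mul(Rational(122, 99), Add(Mul(-52, Pow(-54, -1)), Mul(-30, Pow(20, -1))))) = Add(-126, Mul(Rational(122, 99), Add(Mul(-52, Rational(-1, 54)), Mul(-30, Rational(1, 20))))) = Add(-126, Mul(Rational(122, 99), Add(Rational(26, 27), Rational(-3, 2)))) = Add(-126, Mul(Rational(122, 99), Rational(-29, 54))) = Add(-126, Rational(-1769, 2673)) = Rational(-338567, 2673)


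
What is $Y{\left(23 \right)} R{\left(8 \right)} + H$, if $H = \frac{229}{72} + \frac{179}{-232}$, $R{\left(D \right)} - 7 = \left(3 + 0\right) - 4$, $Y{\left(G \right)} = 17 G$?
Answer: $\frac{2451739}{1044} \approx 2348.4$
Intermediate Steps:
$R{\left(D \right)} = 6$ ($R{\left(D \right)} = 7 + \left(\left(3 + 0\right) - 4\right) = 7 + \left(3 - 4\right) = 7 - 1 = 6$)
$H = \frac{2515}{1044}$ ($H = 229 \cdot \frac{1}{72} + 179 \left(- \frac{1}{232}\right) = \frac{229}{72} - \frac{179}{232} = \frac{2515}{1044} \approx 2.409$)
$Y{\left(23 \right)} R{\left(8 \right)} + H = 17 \cdot 23 \cdot 6 + \frac{2515}{1044} = 391 \cdot 6 + \frac{2515}{1044} = 2346 + \frac{2515}{1044} = \frac{2451739}{1044}$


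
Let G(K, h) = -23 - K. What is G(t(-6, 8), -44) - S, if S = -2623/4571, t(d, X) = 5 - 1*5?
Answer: -102510/4571 ≈ -22.426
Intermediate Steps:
t(d, X) = 0 (t(d, X) = 5 - 5 = 0)
S = -2623/4571 (S = -2623*1/4571 = -2623/4571 ≈ -0.57384)
G(t(-6, 8), -44) - S = (-23 - 1*0) - 1*(-2623/4571) = (-23 + 0) + 2623/4571 = -23 + 2623/4571 = -102510/4571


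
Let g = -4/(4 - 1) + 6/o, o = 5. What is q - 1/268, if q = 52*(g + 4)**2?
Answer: 46880479/60300 ≈ 777.45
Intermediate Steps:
g = -2/15 (g = -4/(4 - 1) + 6/5 = -4/3 + 6*(1/5) = -4*1/3 + 6/5 = -4/3 + 6/5 = -2/15 ≈ -0.13333)
q = 174928/225 (q = 52*(-2/15 + 4)**2 = 52*(58/15)**2 = 52*(3364/225) = 174928/225 ≈ 777.46)
q - 1/268 = 174928/225 - 1/268 = 46880479/60300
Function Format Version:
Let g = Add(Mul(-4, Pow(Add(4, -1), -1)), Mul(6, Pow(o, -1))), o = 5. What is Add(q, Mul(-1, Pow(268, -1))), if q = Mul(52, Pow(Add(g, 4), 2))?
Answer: Rational(46880479, 60300) ≈ 777.45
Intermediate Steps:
g = Rational(-2, 15) (g = Add(Mul(-4, Pow(Add(4, -1), -1)), Mul(6, Pow(5, -1))) = Add(Mul(-4, Pow(3, -1)), Mul(6, Rational(1, 5))) = Add(Mul(-4, Rational(1, 3)), Rational(6, 5)) = Add(Rational(-4, 3), Rational(6, 5)) = Rational(-2, 15) ≈ -0.13333)
q = Rational(174928, 225) (q = Mul(52, Pow(Add(Rational(-2, 15), 4), 2)) = Mul(52, Pow(Rational(58, 15), 2)) = Mul(52, Rational(3364, 225)) = Rational(174928, 225) ≈ 777.46)
Add(q, Mul(-1, Pow(268, -1))) = Add(Rational(174928, 225), Mul(-1, Pow(268, -1))) = Add(Rational(174928, 225), Mul(-1, Rational(1, 268))) = Add(Rational(174928, 225), Rational(-1, 268)) = Rational(46880479, 60300)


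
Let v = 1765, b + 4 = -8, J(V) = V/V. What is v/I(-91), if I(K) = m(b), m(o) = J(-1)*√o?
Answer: -1765*I*√3/6 ≈ -509.51*I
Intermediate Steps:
J(V) = 1
b = -12 (b = -4 - 8 = -12)
m(o) = √o (m(o) = 1*√o = √o)
I(K) = 2*I*√3 (I(K) = √(-12) = 2*I*√3)
v/I(-91) = 1765/((2*I*√3)) = 1765*(-I*√3/6) = -1765*I*√3/6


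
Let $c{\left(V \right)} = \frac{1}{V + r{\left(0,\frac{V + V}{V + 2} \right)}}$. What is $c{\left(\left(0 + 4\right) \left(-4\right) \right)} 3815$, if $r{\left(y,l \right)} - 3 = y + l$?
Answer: $- \frac{5341}{15} \approx -356.07$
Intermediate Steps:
$r{\left(y,l \right)} = 3 + l + y$ ($r{\left(y,l \right)} = 3 + \left(y + l\right) = 3 + \left(l + y\right) = 3 + l + y$)
$c{\left(V \right)} = \frac{1}{3 + V + \frac{2 V}{2 + V}}$ ($c{\left(V \right)} = \frac{1}{V + \left(3 + \frac{V + V}{V + 2} + 0\right)} = \frac{1}{V + \left(3 + \frac{2 V}{2 + V} + 0\right)} = \frac{1}{V + \left(3 + \frac{2 V}{2 + V}\right)} = \frac{1}{3 + V + \frac{2 V}{2 + V}}$)
$c{\left(\left(0 + 4\right) \left(-4\right) \right)} 3815 = \frac{2 + \left(0 + 4\right) \left(-4\right)}{6 + \left(\left(0 + 4\right) \left(-4\right)\right)^{2} + 7 \left(0 + 4\right) \left(-4\right)} 3815 = \frac{2 + 4 \left(-4\right)}{6 + \left(4 \left(-4\right)\right)^{2} + 7 \cdot 4 \left(-4\right)} 3815 = \frac{2 - 16}{6 + \left(-16\right)^{2} + 7 \left(-16\right)} 3815 = \frac{1}{6 + 256 - 112} \left(-14\right) 3815 = \frac{1}{150} \left(-14\right) 3815 = \left(- \frac{7}{75}\right) 3815 = - \frac{5341}{15}$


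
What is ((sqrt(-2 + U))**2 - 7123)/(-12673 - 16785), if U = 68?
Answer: 7057/29458 ≈ 0.23956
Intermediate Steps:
((sqrt(-2 + U))**2 - 7123)/(-12673 - 16785) = ((sqrt(-2 + 68))**2 - 7123)/(-12673 - 16785) = ((sqrt(66))**2 - 7123)/(-29458) = (66 - 7123)*(-1/29458) = -7057*(-1/29458) = 7057/29458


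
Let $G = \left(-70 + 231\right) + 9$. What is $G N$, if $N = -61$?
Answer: $-10370$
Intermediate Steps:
$G = 170$ ($G = 161 + 9 = 170$)
$G N = 170 \left(-61\right) = -10370$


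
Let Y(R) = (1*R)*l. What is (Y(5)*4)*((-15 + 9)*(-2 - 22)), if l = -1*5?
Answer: -14400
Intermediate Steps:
l = -5
Y(R) = -5*R (Y(R) = (1*R)*(-5) = R*(-5) = -5*R)
(Y(5)*4)*((-15 + 9)*(-2 - 22)) = (-5*5*4)*((-15 + 9)*(-2 - 22)) = (-25*4)*(-6*(-24)) = -100*144 = -14400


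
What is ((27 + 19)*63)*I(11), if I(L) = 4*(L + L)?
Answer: 255024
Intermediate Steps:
I(L) = 8*L (I(L) = 4*(2*L) = 8*L)
((27 + 19)*63)*I(11) = ((27 + 19)*63)*(8*11) = (46*63)*88 = 2898*88 = 255024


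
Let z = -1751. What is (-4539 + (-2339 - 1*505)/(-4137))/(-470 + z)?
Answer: 6258333/3062759 ≈ 2.0434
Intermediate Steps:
(-4539 + (-2339 - 1*505)/(-4137))/(-470 + z) = (-4539 + (-2339 - 1*505)/(-4137))/(-470 - 1751) = (-4539 + (-2339 - 505)*(-1/4137))/(-2221) = (-4539 - 2844*(-1/4137))*(-1/2221) = (-4539 + 948/1379)*(-1/2221) = -6258333/1379*(-1/2221) = 6258333/3062759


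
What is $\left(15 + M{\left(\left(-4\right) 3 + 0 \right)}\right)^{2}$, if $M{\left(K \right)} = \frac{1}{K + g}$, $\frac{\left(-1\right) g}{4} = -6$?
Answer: $\frac{32761}{144} \approx 227.51$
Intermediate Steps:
$g = 24$ ($g = \left(-4\right) \left(-6\right) = 24$)
$M{\left(K \right)} = \frac{1}{24 + K}$ ($M{\left(K \right)} = \frac{1}{K + 24} = \frac{1}{24 + K}$)
$\left(15 + M{\left(\left(-4\right) 3 + 0 \right)}\right)^{2} = \left(15 + \frac{1}{24 + \left(\left(-4\right) 3 + 0\right)}\right)^{2} = \left(15 + \frac{1}{24 + \left(-12 + 0\right)}\right)^{2} = \left(15 + \frac{1}{24 - 12}\right)^{2} = \left(15 + \frac{1}{12}\right)^{2} = \left(\frac{181}{12}\right)^{2} = \frac{32761}{144}$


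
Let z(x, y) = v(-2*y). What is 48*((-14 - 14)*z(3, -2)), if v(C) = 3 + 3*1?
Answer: -8064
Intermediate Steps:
v(C) = 6 (v(C) = 3 + 3 = 6)
z(x, y) = 6
48*((-14 - 14)*z(3, -2)) = 48*((-14 - 14)*6) = 48*(-28*6) = 48*(-168) = -8064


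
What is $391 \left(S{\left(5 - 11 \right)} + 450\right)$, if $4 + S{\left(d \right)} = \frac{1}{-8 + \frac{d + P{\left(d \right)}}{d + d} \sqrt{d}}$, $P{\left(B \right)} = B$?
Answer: $\frac{6101946}{35} - \frac{391 i \sqrt{6}}{70} \approx 1.7434 \cdot 10^{5} - 13.682 i$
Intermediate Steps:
$S{\left(d \right)} = -4 + \frac{1}{-8 + \sqrt{d}}$ ($S{\left(d \right)} = -4 + \frac{1}{-8 + \frac{d + d}{d + d} \sqrt{d}} = -4 + \frac{1}{-8 + \frac{2 d}{2 d} \sqrt{d}} = -4 + \frac{1}{-8 + 2 d \frac{1}{2 d} \sqrt{d}} = -4 + \frac{1}{-8 + 1 \sqrt{d}} = -4 + \frac{1}{-8 + \sqrt{d}}$)
$391 \left(S{\left(5 - 11 \right)} + 450\right) = 391 \left(\frac{- 4 \left(5 - 11\right)^{\frac{3}{2}} + 33 \left(5 - 11\right)}{\left(5 - 11\right)^{\frac{3}{2}} - 8 \left(5 - 11\right)} + 450\right) = 391 \left(\frac{- 4 \left(-6\right)^{\frac{3}{2}} + 33 \left(-6\right)}{\left(-6\right)^{\frac{3}{2}} - -48} + 450\right) = 391 \left(\frac{- 4 \left(- 6 i \sqrt{6}\right) - 198}{- 6 i \sqrt{6} + 48} + 450\right) = 391 \left(\frac{24 i \sqrt{6} - 198}{48 - 6 i \sqrt{6}} + 450\right) = 391 \left(\frac{-198 + 24 i \sqrt{6}}{48 - 6 i \sqrt{6}} + 450\right) = 391 \left(450 + \frac{-198 + 24 i \sqrt{6}}{48 - 6 i \sqrt{6}}\right) = 175950 + \frac{391 \left(-198 + 24 i \sqrt{6}\right)}{48 - 6 i \sqrt{6}}$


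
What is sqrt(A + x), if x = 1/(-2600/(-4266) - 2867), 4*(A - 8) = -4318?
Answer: I*sqrt(160215577522548458)/12228022 ≈ 32.734*I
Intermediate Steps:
A = -2143/2 (A = 8 + (1/4)*(-4318) = 8 - 2159/2 = -2143/2 ≈ -1071.5)
x = -2133/6114011 (x = 1/(-2600*(-1/4266) - 2867) = 1/(1300/2133 - 2867) = 1/(-6114011/2133) = -2133/6114011 ≈ -0.00034887)
sqrt(A + x) = sqrt(-2143/2 - 2133/6114011) = sqrt(-13102329839/12228022) = I*sqrt(160215577522548458)/12228022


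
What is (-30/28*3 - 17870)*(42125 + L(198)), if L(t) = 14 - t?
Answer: -10494686725/14 ≈ -7.4962e+8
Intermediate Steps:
(-30/28*3 - 17870)*(42125 + L(198)) = (-30/28*3 - 17870)*(42125 + (14 - 1*198)) = (-30*1/28*3 - 17870)*(42125 + (14 - 198)) = (-15/14*3 - 17870)*(42125 - 184) = (-45/14 - 17870)*41941 = -250225/14*41941 = -10494686725/14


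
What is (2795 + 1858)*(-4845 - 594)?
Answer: -25307667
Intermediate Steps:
(2795 + 1858)*(-4845 - 594) = 4653*(-5439) = -25307667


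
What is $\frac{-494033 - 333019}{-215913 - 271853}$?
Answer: $\frac{413526}{243883} \approx 1.6956$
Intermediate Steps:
$\frac{-494033 - 333019}{-215913 - 271853} = - \frac{827052}{-487766} = \left(-827052\right) \left(- \frac{1}{487766}\right) = \frac{413526}{243883}$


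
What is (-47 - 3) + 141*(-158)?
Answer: -22328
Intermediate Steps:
(-47 - 3) + 141*(-158) = -50 - 22278 = -22328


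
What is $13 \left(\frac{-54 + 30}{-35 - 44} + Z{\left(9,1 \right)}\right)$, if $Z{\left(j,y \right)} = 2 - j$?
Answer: $- \frac{6877}{79} \approx -87.051$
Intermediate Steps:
$13 \left(\frac{-54 + 30}{-35 - 44} + Z{\left(9,1 \right)}\right) = 13 \left(\frac{-54 + 30}{-35 - 44} + \left(2 - 9\right)\right) = 13 \left(- \frac{24}{-79} + \left(2 - 9\right)\right) = 13 \left(\left(-24\right) \left(- \frac{1}{79}\right) - 7\right) = 13 \left(\frac{24}{79} - 7\right) = 13 \left(- \frac{529}{79}\right) = - \frac{6877}{79}$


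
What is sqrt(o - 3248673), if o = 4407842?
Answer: sqrt(1159169) ≈ 1076.6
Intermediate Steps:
sqrt(o - 3248673) = sqrt(4407842 - 3248673) = sqrt(1159169)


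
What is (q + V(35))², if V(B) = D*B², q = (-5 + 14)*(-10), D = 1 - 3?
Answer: 6451600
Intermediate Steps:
D = -2
q = -90 (q = 9*(-10) = -90)
V(B) = -2*B²
(q + V(35))² = (-90 - 2*35²)² = (-90 - 2*1225)² = (-90 - 2450)² = (-2540)² = 6451600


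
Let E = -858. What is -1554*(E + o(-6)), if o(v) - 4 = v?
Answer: 1336440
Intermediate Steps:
o(v) = 4 + v
-1554*(E + o(-6)) = -1554*(-858 + (4 - 6)) = -1554*(-858 - 2) = -1554*(-860) = 1336440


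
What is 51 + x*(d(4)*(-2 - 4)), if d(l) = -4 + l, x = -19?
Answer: 51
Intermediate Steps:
51 + x*(d(4)*(-2 - 4)) = 51 - 19*(-4 + 4)*(-2 - 4) = 51 - 0*(-6) = 51 - 19*0 = 51 + 0 = 51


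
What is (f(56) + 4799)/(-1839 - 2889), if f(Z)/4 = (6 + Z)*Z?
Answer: -6229/1576 ≈ -3.9524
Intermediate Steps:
f(Z) = 4*Z*(6 + Z) (f(Z) = 4*((6 + Z)*Z) = 4*(Z*(6 + Z)) = 4*Z*(6 + Z))
(f(56) + 4799)/(-1839 - 2889) = (4*56*(6 + 56) + 4799)/(-1839 - 2889) = (4*56*62 + 4799)/(-4728) = (13888 + 4799)*(-1/4728) = 18687*(-1/4728) = -6229/1576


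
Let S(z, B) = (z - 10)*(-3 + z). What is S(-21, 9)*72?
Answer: 53568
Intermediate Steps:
S(z, B) = (-10 + z)*(-3 + z)
S(-21, 9)*72 = (30 + (-21)**2 - 13*(-21))*72 = (30 + 441 + 273)*72 = 744*72 = 53568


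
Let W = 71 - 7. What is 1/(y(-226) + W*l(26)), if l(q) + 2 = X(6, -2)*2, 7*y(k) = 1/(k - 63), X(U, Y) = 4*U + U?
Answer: 2023/7509375 ≈ 0.00026940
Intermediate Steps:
X(U, Y) = 5*U
y(k) = 1/(7*(-63 + k)) (y(k) = 1/(7*(k - 63)) = 1/(7*(-63 + k)))
W = 64
l(q) = 58 (l(q) = -2 + (5*6)*2 = -2 + 30*2 = -2 + 60 = 58)
1/(y(-226) + W*l(26)) = 1/(1/(7*(-63 - 226)) + 64*58) = 1/((⅐)/(-289) + 3712) = 1/((⅐)*(-1/289) + 3712) = 1/(-1/2023 + 3712) = 1/(7509375/2023) = 2023/7509375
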